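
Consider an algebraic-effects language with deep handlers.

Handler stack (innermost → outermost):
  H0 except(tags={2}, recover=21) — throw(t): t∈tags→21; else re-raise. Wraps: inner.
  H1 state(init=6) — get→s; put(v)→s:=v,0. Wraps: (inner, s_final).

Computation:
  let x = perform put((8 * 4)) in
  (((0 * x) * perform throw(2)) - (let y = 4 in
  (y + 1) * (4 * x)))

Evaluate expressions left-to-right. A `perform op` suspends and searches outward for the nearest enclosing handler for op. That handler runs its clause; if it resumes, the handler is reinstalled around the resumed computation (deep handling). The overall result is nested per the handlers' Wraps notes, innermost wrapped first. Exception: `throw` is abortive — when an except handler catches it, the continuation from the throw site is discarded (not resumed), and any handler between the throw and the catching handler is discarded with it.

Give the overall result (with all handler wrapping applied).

Step-by-step:
put(32) @ H1 ⇒ s:=32
throw(2) @ H0 caught ⇒ 21
H1 returns (21, 32)
= (21, 32)

Answer: (21, 32)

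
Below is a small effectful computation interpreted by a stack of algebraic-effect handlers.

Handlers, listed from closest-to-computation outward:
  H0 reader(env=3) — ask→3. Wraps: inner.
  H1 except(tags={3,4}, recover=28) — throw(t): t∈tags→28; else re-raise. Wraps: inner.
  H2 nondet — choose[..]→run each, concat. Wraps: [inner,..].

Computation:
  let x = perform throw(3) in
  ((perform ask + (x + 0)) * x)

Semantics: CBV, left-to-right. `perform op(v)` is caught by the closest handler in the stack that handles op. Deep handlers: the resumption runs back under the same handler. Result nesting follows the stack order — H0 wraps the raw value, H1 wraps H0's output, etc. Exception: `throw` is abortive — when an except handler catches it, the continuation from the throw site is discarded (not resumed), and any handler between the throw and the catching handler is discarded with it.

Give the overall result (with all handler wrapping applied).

Working:
throw(3) @ H1 caught ⇒ 28
H2 returns [28]
= [28]

Answer: [28]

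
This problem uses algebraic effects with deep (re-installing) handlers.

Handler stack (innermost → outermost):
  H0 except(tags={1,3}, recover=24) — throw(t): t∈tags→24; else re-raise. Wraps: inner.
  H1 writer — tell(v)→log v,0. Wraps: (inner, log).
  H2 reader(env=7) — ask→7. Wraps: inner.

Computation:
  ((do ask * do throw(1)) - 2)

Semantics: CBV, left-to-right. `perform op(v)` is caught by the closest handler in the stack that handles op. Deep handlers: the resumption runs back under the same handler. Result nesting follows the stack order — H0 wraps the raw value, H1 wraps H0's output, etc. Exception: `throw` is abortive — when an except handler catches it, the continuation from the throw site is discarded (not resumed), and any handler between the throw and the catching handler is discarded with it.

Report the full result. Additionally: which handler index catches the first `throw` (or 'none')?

Step-by-step:
ask @ H2 ⇒ 7
throw(1) @ H0 caught ⇒ 24
H1 returns (24, ())
H2 returns (24, ())
= (24, ())

Answer: (24, ()) ; first throw caught by: H0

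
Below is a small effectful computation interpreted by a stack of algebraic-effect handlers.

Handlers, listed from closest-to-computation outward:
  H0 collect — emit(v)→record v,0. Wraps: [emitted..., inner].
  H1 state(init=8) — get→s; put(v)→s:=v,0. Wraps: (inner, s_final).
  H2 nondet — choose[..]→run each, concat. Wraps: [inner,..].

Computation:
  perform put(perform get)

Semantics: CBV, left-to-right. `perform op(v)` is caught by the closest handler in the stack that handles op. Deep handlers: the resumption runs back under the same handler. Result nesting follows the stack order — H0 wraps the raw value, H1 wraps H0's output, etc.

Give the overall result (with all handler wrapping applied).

Answer: [([0], 8)]

Working:
get @ H1 ⇒ 8
put(8) @ H1 ⇒ s:=8
H0 returns [0]
H1 returns ([0], 8)
H2 returns [([0], 8)]
= [([0], 8)]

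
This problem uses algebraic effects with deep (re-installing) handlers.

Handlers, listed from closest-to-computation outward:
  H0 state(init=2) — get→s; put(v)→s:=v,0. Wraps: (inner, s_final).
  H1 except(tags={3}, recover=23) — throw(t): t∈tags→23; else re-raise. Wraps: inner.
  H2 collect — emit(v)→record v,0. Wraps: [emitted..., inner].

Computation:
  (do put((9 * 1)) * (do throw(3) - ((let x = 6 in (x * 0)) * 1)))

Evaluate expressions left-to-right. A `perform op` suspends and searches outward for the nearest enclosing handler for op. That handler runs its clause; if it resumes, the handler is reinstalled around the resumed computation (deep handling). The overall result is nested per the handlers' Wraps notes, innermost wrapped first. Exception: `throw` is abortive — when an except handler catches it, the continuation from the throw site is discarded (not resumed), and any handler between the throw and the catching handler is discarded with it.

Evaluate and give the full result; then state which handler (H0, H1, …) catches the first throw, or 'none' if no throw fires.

Evaluation trace:
put(9) @ H0 ⇒ s:=9
throw(3) @ H1 caught ⇒ 23
H2 returns [23]
= [23]

Answer: [23] ; first throw caught by: H1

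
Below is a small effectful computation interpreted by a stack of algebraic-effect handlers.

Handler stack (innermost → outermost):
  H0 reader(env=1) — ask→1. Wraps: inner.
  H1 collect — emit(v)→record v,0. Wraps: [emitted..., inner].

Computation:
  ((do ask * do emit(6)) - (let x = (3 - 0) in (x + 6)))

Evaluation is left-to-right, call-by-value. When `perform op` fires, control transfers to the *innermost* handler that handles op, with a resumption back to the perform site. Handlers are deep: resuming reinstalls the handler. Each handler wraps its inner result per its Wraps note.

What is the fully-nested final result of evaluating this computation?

Answer: [6, -9]

Step-by-step:
ask @ H0 ⇒ 1
emit(6) @ H1 ⇒ out+=6
H0 returns -9
H1 returns [6, -9]
= [6, -9]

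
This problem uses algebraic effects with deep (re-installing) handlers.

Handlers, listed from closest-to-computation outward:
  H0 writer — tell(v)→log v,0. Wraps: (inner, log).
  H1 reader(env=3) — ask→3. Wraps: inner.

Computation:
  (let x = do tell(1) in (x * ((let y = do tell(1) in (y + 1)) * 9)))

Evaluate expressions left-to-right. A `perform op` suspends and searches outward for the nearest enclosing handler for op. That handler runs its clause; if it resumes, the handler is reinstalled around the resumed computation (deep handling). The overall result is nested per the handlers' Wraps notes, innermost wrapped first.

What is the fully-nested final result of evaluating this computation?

Working:
tell(1) @ H0 ⇒ log+=1
tell(1) @ H0 ⇒ log+=1
H0 returns (0, (1, 1))
H1 returns (0, (1, 1))
= (0, (1, 1))

Answer: (0, (1, 1))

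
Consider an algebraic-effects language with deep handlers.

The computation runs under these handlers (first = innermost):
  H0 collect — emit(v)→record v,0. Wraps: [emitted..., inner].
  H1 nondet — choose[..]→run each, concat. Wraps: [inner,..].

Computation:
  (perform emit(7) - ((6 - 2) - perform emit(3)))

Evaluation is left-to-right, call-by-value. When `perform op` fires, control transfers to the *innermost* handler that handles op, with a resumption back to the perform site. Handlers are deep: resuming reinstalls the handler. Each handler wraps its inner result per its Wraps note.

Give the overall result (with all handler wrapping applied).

Answer: [[7, 3, -4]]

Step-by-step:
emit(7) @ H0 ⇒ out+=7
emit(3) @ H0 ⇒ out+=3
H0 returns [7, 3, -4]
H1 returns [[7, 3, -4]]
= [[7, 3, -4]]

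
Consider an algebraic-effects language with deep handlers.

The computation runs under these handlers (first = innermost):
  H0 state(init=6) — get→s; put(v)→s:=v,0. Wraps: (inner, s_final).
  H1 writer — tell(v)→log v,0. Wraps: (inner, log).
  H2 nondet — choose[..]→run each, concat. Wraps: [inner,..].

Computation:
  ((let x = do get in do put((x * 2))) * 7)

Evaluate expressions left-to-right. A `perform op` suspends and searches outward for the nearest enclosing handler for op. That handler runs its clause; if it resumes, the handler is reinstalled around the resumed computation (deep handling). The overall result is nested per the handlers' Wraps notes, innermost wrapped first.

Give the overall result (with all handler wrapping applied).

Answer: [((0, 12), ())]

Step-by-step:
get @ H0 ⇒ 6
put(12) @ H0 ⇒ s:=12
H0 returns (0, 12)
H1 returns ((0, 12), ())
H2 returns [((0, 12), ())]
= [((0, 12), ())]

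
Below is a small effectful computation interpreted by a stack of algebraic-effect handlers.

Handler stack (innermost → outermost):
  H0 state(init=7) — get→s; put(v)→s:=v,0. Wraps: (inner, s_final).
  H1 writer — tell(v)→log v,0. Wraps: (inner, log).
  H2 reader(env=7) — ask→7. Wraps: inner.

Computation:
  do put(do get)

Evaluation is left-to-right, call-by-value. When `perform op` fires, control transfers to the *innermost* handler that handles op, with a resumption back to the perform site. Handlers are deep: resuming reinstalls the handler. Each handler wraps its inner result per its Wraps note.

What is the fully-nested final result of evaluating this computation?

Working:
get @ H0 ⇒ 7
put(7) @ H0 ⇒ s:=7
H0 returns (0, 7)
H1 returns ((0, 7), ())
H2 returns ((0, 7), ())
= ((0, 7), ())

Answer: ((0, 7), ())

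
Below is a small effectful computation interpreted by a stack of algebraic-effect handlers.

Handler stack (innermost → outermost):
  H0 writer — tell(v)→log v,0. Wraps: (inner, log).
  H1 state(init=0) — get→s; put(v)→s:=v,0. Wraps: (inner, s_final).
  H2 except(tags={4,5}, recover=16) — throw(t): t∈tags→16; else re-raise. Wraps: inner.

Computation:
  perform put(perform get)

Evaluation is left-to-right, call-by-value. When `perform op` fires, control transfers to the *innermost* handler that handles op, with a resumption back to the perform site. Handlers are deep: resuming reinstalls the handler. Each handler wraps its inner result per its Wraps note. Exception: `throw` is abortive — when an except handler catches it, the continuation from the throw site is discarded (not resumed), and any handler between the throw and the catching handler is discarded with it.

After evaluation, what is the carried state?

Working:
get @ H1 ⇒ 0
put(0) @ H1 ⇒ s:=0
H0 returns (0, ())
H1 returns ((0, ()), 0)
H2 returns ((0, ()), 0)
= ((0, ()), 0)

Answer: 0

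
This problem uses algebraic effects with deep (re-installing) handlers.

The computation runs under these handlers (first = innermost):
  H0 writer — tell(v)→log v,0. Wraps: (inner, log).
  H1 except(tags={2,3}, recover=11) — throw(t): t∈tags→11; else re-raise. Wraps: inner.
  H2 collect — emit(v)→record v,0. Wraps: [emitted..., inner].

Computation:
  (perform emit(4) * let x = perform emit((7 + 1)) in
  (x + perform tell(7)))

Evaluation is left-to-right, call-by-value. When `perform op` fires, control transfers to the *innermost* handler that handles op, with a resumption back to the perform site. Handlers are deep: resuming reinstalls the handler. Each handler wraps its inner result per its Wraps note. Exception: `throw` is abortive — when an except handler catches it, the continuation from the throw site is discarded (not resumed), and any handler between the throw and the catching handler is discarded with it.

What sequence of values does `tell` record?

Step-by-step:
emit(4) @ H2 ⇒ out+=4
emit(8) @ H2 ⇒ out+=8
tell(7) @ H0 ⇒ log+=7
H0 returns (0, (7))
H1 returns (0, (7))
H2 returns [4, 8, (0, (7))]
= [4, 8, (0, (7))]

Answer: (7)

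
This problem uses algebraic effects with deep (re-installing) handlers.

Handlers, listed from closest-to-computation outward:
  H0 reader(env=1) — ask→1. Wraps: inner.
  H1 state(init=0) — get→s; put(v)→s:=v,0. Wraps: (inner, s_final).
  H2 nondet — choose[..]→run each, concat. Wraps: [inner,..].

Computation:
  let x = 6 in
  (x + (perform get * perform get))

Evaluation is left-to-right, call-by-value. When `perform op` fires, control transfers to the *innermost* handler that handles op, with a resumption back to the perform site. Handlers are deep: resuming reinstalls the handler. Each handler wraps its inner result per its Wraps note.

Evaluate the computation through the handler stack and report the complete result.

Answer: [(6, 0)]

Evaluation trace:
get @ H1 ⇒ 0
get @ H1 ⇒ 0
H0 returns 6
H1 returns (6, 0)
H2 returns [(6, 0)]
= [(6, 0)]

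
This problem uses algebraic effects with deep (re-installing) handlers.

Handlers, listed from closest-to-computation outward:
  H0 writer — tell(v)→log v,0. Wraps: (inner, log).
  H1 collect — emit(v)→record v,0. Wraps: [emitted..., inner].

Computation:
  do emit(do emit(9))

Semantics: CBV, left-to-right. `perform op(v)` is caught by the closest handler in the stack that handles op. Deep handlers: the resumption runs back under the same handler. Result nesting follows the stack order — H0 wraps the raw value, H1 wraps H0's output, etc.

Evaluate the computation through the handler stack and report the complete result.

Evaluation trace:
emit(9) @ H1 ⇒ out+=9
emit(0) @ H1 ⇒ out+=0
H0 returns (0, ())
H1 returns [9, 0, (0, ())]
= [9, 0, (0, ())]

Answer: [9, 0, (0, ())]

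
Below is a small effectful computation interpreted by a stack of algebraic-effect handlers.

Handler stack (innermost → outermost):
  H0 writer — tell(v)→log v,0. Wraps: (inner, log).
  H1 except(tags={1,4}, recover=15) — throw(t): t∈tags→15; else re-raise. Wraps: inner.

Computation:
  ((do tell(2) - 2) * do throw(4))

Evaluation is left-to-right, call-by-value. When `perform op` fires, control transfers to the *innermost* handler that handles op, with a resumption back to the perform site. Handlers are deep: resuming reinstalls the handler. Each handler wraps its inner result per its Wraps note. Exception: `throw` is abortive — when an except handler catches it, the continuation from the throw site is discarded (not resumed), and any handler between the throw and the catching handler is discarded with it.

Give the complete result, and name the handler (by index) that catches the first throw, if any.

Step-by-step:
tell(2) @ H0 ⇒ log+=2
throw(4) @ H1 caught ⇒ 15
= 15

Answer: 15 ; first throw caught by: H1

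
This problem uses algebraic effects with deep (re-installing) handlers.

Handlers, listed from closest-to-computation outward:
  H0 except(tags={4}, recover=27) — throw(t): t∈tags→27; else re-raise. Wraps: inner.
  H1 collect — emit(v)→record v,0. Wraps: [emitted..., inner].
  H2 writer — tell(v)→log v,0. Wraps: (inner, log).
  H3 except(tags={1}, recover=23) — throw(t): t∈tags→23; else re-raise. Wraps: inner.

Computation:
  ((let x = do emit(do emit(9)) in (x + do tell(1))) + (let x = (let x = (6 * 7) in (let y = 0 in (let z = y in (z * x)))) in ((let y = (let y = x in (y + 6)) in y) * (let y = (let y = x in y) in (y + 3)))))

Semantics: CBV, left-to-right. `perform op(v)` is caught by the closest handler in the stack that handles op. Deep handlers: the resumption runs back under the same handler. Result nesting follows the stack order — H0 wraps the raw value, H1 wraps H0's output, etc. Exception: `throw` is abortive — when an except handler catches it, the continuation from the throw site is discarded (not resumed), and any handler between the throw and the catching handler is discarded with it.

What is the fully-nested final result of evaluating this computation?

Working:
emit(9) @ H1 ⇒ out+=9
emit(0) @ H1 ⇒ out+=0
tell(1) @ H2 ⇒ log+=1
H0 returns 18
H1 returns [9, 0, 18]
H2 returns ([9, 0, 18], (1))
H3 returns ([9, 0, 18], (1))
= ([9, 0, 18], (1))

Answer: ([9, 0, 18], (1))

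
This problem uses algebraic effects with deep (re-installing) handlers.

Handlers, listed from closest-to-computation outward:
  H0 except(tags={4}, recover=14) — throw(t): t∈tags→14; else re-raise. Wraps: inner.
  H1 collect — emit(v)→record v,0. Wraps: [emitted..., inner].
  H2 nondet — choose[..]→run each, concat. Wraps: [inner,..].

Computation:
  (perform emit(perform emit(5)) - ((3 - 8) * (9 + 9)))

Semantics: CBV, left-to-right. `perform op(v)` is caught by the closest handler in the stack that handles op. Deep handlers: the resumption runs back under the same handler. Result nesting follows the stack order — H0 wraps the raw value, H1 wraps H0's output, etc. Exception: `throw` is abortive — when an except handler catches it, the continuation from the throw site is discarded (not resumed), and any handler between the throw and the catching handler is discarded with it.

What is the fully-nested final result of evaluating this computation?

Evaluation trace:
emit(5) @ H1 ⇒ out+=5
emit(0) @ H1 ⇒ out+=0
H0 returns 90
H1 returns [5, 0, 90]
H2 returns [[5, 0, 90]]
= [[5, 0, 90]]

Answer: [[5, 0, 90]]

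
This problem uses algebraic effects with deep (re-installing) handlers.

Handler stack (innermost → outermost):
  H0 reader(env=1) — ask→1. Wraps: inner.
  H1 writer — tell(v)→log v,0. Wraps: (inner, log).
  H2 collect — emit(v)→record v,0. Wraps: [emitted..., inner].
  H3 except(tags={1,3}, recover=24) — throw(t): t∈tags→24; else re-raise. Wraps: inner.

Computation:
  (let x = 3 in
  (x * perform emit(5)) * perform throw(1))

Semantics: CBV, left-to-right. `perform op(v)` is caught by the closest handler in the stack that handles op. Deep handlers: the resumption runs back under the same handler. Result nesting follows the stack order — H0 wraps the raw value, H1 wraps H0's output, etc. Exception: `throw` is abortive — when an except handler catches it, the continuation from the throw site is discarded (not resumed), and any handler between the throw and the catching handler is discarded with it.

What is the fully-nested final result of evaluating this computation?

Answer: 24

Step-by-step:
emit(5) @ H2 ⇒ out+=5
throw(1) @ H3 caught ⇒ 24
= 24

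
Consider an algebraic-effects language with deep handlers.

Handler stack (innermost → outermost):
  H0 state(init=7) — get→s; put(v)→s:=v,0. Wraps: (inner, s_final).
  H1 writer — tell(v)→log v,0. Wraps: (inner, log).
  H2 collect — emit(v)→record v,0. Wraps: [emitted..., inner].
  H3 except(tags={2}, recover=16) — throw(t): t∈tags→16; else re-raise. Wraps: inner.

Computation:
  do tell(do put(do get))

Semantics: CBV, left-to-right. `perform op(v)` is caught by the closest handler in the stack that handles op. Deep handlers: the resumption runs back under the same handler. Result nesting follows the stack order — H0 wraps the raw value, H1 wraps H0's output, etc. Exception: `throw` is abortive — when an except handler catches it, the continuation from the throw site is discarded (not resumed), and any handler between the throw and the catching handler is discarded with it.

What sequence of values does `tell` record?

Working:
get @ H0 ⇒ 7
put(7) @ H0 ⇒ s:=7
tell(0) @ H1 ⇒ log+=0
H0 returns (0, 7)
H1 returns ((0, 7), (0))
H2 returns [((0, 7), (0))]
H3 returns [((0, 7), (0))]
= [((0, 7), (0))]

Answer: (0)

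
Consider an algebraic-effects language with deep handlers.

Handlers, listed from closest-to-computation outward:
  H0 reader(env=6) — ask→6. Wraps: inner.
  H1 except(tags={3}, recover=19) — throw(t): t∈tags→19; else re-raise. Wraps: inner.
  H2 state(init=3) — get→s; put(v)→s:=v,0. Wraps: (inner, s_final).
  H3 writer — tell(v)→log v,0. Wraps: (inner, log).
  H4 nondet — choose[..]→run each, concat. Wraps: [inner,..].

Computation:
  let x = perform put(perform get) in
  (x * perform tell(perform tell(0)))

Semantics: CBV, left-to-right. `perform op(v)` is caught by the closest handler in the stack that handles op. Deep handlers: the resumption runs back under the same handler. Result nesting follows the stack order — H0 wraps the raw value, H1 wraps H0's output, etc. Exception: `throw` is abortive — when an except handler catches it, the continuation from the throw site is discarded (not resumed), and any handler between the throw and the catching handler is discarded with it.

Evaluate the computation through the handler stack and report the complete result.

Answer: [((0, 3), (0, 0))]

Step-by-step:
get @ H2 ⇒ 3
put(3) @ H2 ⇒ s:=3
tell(0) @ H3 ⇒ log+=0
tell(0) @ H3 ⇒ log+=0
H0 returns 0
H1 returns 0
H2 returns (0, 3)
H3 returns ((0, 3), (0, 0))
H4 returns [((0, 3), (0, 0))]
= [((0, 3), (0, 0))]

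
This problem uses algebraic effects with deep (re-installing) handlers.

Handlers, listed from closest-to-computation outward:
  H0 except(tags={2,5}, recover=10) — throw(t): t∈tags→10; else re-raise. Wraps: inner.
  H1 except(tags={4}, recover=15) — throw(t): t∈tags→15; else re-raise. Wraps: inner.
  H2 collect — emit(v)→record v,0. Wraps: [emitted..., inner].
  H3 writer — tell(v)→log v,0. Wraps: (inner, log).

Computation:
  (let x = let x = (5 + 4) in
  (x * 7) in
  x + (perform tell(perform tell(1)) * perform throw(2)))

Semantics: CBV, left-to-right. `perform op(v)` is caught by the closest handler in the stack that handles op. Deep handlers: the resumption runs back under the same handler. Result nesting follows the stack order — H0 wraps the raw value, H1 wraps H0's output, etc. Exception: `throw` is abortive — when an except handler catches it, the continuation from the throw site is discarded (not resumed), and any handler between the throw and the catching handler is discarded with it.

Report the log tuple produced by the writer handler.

Answer: (1, 0)

Step-by-step:
tell(1) @ H3 ⇒ log+=1
tell(0) @ H3 ⇒ log+=0
throw(2) @ H0 caught ⇒ 10
H1 returns 10
H2 returns [10]
H3 returns ([10], (1, 0))
= ([10], (1, 0))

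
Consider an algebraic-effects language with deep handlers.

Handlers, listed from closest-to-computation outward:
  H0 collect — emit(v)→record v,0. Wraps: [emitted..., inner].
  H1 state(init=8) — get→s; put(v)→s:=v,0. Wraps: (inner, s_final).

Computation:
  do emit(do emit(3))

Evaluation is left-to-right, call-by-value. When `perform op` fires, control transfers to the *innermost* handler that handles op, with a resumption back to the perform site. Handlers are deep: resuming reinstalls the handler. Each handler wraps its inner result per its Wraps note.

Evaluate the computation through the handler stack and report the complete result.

Answer: ([3, 0, 0], 8)

Working:
emit(3) @ H0 ⇒ out+=3
emit(0) @ H0 ⇒ out+=0
H0 returns [3, 0, 0]
H1 returns ([3, 0, 0], 8)
= ([3, 0, 0], 8)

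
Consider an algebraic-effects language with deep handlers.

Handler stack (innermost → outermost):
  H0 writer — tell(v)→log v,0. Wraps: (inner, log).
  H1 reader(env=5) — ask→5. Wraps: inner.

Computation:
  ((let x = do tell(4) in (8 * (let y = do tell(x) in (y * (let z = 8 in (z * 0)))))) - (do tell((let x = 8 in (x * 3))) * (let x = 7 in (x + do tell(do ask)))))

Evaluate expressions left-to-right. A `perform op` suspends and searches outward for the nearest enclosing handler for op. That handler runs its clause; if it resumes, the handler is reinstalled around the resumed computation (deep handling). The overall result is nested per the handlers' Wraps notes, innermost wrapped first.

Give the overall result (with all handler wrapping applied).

Evaluation trace:
tell(4) @ H0 ⇒ log+=4
tell(0) @ H0 ⇒ log+=0
tell(24) @ H0 ⇒ log+=24
ask @ H1 ⇒ 5
tell(5) @ H0 ⇒ log+=5
H0 returns (0, (4, 0, 24, 5))
H1 returns (0, (4, 0, 24, 5))
= (0, (4, 0, 24, 5))

Answer: (0, (4, 0, 24, 5))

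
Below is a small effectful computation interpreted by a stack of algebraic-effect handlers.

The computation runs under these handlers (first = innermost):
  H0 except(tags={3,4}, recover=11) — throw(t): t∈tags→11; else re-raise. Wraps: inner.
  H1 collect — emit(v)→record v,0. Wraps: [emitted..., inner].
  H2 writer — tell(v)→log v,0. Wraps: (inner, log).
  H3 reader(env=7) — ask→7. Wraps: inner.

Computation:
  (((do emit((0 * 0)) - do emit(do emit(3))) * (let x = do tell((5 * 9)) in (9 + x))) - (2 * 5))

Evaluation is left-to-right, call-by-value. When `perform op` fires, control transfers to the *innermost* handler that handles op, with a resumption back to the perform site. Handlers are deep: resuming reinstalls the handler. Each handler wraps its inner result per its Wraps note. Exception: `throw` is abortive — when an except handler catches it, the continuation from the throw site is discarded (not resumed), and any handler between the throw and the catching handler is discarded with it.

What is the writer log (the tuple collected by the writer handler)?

Working:
emit(0) @ H1 ⇒ out+=0
emit(3) @ H1 ⇒ out+=3
emit(0) @ H1 ⇒ out+=0
tell(45) @ H2 ⇒ log+=45
H0 returns -10
H1 returns [0, 3, 0, -10]
H2 returns ([0, 3, 0, -10], (45))
H3 returns ([0, 3, 0, -10], (45))
= ([0, 3, 0, -10], (45))

Answer: (45)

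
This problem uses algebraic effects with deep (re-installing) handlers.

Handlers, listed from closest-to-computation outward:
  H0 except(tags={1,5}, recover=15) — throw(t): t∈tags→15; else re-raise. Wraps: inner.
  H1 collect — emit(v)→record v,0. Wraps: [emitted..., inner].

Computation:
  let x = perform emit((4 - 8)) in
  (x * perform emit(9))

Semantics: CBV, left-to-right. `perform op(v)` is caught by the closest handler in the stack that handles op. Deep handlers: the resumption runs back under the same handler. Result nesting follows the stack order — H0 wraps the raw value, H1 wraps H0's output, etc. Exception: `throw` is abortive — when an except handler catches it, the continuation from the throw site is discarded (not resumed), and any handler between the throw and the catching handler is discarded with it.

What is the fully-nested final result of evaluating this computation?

Evaluation trace:
emit(-4) @ H1 ⇒ out+=-4
emit(9) @ H1 ⇒ out+=9
H0 returns 0
H1 returns [-4, 9, 0]
= [-4, 9, 0]

Answer: [-4, 9, 0]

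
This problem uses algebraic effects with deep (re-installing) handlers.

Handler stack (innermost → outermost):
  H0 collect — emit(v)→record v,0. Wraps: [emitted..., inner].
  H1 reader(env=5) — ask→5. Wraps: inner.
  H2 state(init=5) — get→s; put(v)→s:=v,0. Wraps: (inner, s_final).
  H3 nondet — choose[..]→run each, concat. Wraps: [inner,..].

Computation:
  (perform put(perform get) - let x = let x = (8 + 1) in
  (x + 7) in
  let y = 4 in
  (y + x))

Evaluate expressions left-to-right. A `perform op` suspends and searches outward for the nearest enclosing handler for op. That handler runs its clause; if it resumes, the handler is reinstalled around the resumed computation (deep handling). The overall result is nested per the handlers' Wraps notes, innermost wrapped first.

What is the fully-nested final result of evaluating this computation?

Answer: [([-20], 5)]

Step-by-step:
get @ H2 ⇒ 5
put(5) @ H2 ⇒ s:=5
H0 returns [-20]
H1 returns [-20]
H2 returns ([-20], 5)
H3 returns [([-20], 5)]
= [([-20], 5)]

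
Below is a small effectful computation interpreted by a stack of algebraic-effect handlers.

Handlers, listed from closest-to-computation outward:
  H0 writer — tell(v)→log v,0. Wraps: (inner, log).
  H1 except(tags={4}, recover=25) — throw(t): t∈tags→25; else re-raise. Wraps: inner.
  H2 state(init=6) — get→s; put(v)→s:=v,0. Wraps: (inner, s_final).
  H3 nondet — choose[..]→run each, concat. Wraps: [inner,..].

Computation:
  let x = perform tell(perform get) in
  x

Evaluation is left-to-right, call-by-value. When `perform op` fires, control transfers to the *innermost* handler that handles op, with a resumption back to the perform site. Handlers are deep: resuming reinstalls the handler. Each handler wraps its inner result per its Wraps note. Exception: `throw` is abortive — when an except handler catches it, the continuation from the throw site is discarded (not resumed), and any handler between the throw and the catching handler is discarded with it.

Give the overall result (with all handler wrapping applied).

Answer: [((0, (6)), 6)]

Evaluation trace:
get @ H2 ⇒ 6
tell(6) @ H0 ⇒ log+=6
H0 returns (0, (6))
H1 returns (0, (6))
H2 returns ((0, (6)), 6)
H3 returns [((0, (6)), 6)]
= [((0, (6)), 6)]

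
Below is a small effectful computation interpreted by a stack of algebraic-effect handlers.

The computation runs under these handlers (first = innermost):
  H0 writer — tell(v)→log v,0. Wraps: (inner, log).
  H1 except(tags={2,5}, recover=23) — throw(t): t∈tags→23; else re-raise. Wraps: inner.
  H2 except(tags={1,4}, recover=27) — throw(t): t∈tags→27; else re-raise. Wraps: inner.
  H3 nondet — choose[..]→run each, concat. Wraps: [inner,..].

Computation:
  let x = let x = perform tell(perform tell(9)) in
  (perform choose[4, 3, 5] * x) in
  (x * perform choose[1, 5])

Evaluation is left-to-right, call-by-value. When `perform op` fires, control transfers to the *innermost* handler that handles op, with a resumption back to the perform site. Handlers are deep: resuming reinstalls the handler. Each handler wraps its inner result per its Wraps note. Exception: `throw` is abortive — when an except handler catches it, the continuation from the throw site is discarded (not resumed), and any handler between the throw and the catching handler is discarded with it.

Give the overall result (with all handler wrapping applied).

Working:
tell(9) @ H0 ⇒ log+=9
tell(0) @ H0 ⇒ log+=0
choose[4, 3, 5] @ H3
  branch[0] choose=4:
    choose[1, 5] @ H3
      branch[0] choose=1:
        H0 returns (0, (9, 0))
        H1 returns (0, (9, 0))
        H2 returns (0, (9, 0))
        H3 returns [(0, (9, 0))]
      branch[1] choose=5:
        H0 returns (0, (9, 0))
        H1 returns (0, (9, 0))
        H2 returns (0, (9, 0))
        H3 returns [(0, (9, 0))]
  branch[1] choose=3:
    choose[1, 5] @ H3
      branch[0] choose=1:
        H0 returns (0, (9, 0))
        H1 returns (0, (9, 0))
        H2 returns (0, (9, 0))
        H3 returns [(0, (9, 0))]
      branch[1] choose=5:
        H0 returns (0, (9, 0))
        H1 returns (0, (9, 0))
        H2 returns (0, (9, 0))
        H3 returns [(0, (9, 0))]
  branch[2] choose=5:
    choose[1, 5] @ H3
      branch[0] choose=1:
        H0 returns (0, (9, 0))
        H1 returns (0, (9, 0))
        H2 returns (0, (9, 0))
        H3 returns [(0, (9, 0))]
      branch[1] choose=5:
        H0 returns (0, (9, 0))
        H1 returns (0, (9, 0))
        H2 returns (0, (9, 0))
        H3 returns [(0, (9, 0))]
= [(0, (9, 0)), (0, (9, 0)), (0, (9, 0)), (0, (9, 0)), (0, (9, 0)), (0, (9, 0))]

Answer: [(0, (9, 0)), (0, (9, 0)), (0, (9, 0)), (0, (9, 0)), (0, (9, 0)), (0, (9, 0))]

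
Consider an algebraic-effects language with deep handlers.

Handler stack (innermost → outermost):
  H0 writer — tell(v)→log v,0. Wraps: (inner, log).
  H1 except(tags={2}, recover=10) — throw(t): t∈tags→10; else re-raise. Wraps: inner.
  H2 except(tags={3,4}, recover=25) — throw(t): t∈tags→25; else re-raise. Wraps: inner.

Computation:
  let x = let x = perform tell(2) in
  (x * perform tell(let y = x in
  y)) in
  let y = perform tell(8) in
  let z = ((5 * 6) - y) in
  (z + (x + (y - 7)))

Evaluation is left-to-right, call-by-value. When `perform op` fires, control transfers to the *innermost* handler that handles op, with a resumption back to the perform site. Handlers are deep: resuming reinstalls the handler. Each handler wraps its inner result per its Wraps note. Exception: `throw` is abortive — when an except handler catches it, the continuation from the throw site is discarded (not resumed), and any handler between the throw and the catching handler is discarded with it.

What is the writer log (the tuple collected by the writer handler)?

Evaluation trace:
tell(2) @ H0 ⇒ log+=2
tell(0) @ H0 ⇒ log+=0
tell(8) @ H0 ⇒ log+=8
H0 returns (23, (2, 0, 8))
H1 returns (23, (2, 0, 8))
H2 returns (23, (2, 0, 8))
= (23, (2, 0, 8))

Answer: (2, 0, 8)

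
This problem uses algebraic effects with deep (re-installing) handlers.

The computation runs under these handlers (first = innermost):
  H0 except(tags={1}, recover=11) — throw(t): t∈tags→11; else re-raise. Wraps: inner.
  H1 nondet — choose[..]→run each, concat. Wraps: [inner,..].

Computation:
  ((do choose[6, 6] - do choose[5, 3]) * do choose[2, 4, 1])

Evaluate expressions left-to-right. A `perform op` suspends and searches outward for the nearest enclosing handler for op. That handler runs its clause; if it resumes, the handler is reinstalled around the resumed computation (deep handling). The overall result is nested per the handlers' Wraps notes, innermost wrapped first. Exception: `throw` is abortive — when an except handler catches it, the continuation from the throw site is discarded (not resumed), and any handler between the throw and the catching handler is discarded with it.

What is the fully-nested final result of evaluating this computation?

Step-by-step:
choose[6, 6] @ H1
  branch[0] choose=6:
    choose[5, 3] @ H1
      branch[0] choose=5:
        choose[2, 4, 1] @ H1
          branch[0] choose=2:
            H0 returns 2
            H1 returns [2]
          branch[1] choose=4:
            H0 returns 4
            H1 returns [4]
          branch[2] choose=1:
            H0 returns 1
            H1 returns [1]
      branch[1] choose=3:
        choose[2, 4, 1] @ H1
          branch[0] choose=2:
            H0 returns 6
            H1 returns [6]
          branch[1] choose=4:
            H0 returns 12
            H1 returns [12]
          branch[2] choose=1:
            H0 returns 3
            H1 returns [3]
  branch[1] choose=6:
    choose[5, 3] @ H1
      branch[0] choose=5:
        choose[2, 4, 1] @ H1
          branch[0] choose=2:
            H0 returns 2
            H1 returns [2]
          branch[1] choose=4:
            H0 returns 4
            H1 returns [4]
          branch[2] choose=1:
            H0 returns 1
            H1 returns [1]
      branch[1] choose=3:
        choose[2, 4, 1] @ H1
          branch[0] choose=2:
            H0 returns 6
            H1 returns [6]
          branch[1] choose=4:
            H0 returns 12
            H1 returns [12]
          branch[2] choose=1:
            H0 returns 3
            H1 returns [3]
= [2, 4, 1, 6, 12, 3, 2, 4, 1, 6, 12, 3]

Answer: [2, 4, 1, 6, 12, 3, 2, 4, 1, 6, 12, 3]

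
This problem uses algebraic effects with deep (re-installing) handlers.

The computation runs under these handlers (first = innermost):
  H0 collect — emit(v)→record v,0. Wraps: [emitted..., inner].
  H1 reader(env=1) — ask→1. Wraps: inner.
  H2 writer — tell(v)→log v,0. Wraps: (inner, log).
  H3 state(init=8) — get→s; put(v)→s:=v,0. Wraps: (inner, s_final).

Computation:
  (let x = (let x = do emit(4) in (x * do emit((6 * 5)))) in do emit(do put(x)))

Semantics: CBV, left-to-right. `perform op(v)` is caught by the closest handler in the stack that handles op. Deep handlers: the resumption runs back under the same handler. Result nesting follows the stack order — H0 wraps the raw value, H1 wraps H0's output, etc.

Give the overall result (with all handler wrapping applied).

Working:
emit(4) @ H0 ⇒ out+=4
emit(30) @ H0 ⇒ out+=30
put(0) @ H3 ⇒ s:=0
emit(0) @ H0 ⇒ out+=0
H0 returns [4, 30, 0, 0]
H1 returns [4, 30, 0, 0]
H2 returns ([4, 30, 0, 0], ())
H3 returns (([4, 30, 0, 0], ()), 0)
= (([4, 30, 0, 0], ()), 0)

Answer: (([4, 30, 0, 0], ()), 0)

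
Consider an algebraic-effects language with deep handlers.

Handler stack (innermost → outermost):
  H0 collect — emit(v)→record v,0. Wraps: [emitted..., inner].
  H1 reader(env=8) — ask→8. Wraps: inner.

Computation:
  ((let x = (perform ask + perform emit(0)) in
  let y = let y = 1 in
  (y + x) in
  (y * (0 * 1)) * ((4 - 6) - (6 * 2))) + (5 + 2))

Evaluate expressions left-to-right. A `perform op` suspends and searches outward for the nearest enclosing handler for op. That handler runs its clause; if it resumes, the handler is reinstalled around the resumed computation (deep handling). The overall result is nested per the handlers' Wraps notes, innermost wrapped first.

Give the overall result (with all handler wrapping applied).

Answer: [0, 7]

Working:
ask @ H1 ⇒ 8
emit(0) @ H0 ⇒ out+=0
H0 returns [0, 7]
H1 returns [0, 7]
= [0, 7]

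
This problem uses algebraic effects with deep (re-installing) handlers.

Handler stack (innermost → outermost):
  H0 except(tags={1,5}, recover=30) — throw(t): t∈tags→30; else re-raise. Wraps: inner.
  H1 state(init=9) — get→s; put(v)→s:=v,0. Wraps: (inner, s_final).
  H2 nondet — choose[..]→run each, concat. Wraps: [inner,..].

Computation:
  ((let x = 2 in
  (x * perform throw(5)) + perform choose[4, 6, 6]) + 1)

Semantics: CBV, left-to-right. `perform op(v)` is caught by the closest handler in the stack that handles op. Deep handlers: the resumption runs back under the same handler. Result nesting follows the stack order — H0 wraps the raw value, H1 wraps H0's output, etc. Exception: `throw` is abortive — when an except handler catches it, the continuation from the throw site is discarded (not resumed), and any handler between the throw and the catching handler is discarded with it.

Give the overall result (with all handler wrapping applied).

Evaluation trace:
throw(5) @ H0 caught ⇒ 30
H1 returns (30, 9)
H2 returns [(30, 9)]
= [(30, 9)]

Answer: [(30, 9)]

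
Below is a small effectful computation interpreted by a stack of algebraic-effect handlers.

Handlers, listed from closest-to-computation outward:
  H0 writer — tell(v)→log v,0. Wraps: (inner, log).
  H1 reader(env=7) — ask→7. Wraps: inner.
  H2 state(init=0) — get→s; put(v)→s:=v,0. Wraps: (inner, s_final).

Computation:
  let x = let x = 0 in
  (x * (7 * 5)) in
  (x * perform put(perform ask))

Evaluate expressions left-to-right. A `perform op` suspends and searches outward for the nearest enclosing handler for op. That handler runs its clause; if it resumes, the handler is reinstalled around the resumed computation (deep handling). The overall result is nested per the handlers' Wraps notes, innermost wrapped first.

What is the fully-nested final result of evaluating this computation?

Answer: ((0, ()), 7)

Evaluation trace:
ask @ H1 ⇒ 7
put(7) @ H2 ⇒ s:=7
H0 returns (0, ())
H1 returns (0, ())
H2 returns ((0, ()), 7)
= ((0, ()), 7)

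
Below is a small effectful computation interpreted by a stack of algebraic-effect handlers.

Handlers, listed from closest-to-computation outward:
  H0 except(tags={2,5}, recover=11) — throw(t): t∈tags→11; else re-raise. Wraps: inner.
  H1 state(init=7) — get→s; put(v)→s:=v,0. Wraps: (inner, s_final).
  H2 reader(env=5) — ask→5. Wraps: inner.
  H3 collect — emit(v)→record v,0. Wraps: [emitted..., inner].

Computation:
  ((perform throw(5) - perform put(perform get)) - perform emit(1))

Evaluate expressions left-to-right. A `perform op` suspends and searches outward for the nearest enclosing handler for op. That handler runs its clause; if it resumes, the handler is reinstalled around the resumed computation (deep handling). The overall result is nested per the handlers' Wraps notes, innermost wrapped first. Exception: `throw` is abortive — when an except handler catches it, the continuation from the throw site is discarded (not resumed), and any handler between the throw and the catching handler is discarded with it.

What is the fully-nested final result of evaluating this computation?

Evaluation trace:
throw(5) @ H0 caught ⇒ 11
H1 returns (11, 7)
H2 returns (11, 7)
H3 returns [(11, 7)]
= [(11, 7)]

Answer: [(11, 7)]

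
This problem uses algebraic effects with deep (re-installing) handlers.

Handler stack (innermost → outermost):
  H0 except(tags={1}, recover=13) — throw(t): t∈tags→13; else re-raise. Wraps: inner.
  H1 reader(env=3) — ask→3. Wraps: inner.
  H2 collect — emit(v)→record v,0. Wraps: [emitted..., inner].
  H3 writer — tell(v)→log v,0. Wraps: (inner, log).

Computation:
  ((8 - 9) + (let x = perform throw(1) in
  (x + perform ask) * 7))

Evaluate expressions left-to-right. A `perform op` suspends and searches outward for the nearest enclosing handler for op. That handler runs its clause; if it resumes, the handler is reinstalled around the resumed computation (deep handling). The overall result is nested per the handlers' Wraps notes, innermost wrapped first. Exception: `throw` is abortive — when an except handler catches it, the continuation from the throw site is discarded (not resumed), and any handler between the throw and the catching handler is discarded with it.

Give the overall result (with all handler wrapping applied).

Answer: ([13], ())

Working:
throw(1) @ H0 caught ⇒ 13
H1 returns 13
H2 returns [13]
H3 returns ([13], ())
= ([13], ())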